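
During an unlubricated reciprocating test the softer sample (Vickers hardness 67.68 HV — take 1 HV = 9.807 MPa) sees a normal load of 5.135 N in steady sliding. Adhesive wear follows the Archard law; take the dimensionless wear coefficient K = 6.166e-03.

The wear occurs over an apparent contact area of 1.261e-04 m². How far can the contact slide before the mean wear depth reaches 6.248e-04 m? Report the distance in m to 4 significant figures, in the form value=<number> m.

All working math maintains exact precision, and intermediates are shown rounded. Rounded just once, at four significant figures.
Hardness H = 67.68 HV × 9.807 MPa/HV = 663.7 MPa = 6.637e+08 Pa.
SI base units throughout: W = 5.135 N, H = 6.637e+08 Pa, K = 6.166e-03.
Volume at the limit: V_lim = h_lim·A = 6.248e-04 · 1.261e-04 = 7.879e-08 m³.
Thus life L = V_lim·H/(K·W) = 7.879e-08 · 6.637e+08 / (6.166e-03 · 5.135) = 1652 m.

value=1652 m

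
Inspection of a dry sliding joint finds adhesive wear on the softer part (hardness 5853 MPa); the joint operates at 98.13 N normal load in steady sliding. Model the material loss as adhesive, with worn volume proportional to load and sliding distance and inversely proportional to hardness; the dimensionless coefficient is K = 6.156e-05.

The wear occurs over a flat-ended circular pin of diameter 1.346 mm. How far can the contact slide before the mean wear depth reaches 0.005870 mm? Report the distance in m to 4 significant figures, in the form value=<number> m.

The intermediates are printed rounded, and the computation maintains exact precision; rounded once at the end, at 4 significant digits.
Convert: Hardness H = 5853 MPa = 5.853e+09 Pa.
Convert: Pin diameter d = 1.346 mm = 0.001346 m. Contact area A = π·d²/4 = π·(0.001346 m)²/4 = 1.423e-06 m².
Convert: Depth limit h_lim = 0.005870 mm = 5.870e-06 m.
In SI base units: W = 98.13 N, H = 5.853e+09 Pa, K = 6.156e-05.
Limit volume V_lim = h_lim·A = 5.870e-06 · 1.423e-06 = 8.353e-12 m³.
So the life L = V_lim·H/(K·W) = 8.353e-12 · 5.853e+09 / (6.156e-05 · 98.13) = 8.093 m.

value=8.093 m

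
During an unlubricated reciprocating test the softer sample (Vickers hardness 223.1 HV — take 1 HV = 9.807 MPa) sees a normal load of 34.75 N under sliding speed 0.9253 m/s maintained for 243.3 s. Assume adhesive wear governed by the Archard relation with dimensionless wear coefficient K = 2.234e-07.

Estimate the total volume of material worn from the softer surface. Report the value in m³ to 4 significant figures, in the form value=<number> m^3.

Each operation holds full float precision, and the intermediates appear rounded. Rounded just once, at 4 significant digits.
Convert: Path length L = v·t = 0.9253 m/s × 243.3 s = 225.1 m.
Convert: Hardness H = 223.1 HV × 9.807 MPa/HV = 2188 MPa = 2.188e+09 Pa.
SI base units throughout: W = 34.75 N, H = 2.188e+09 Pa, K = 2.234e-07.
Apply Archard: V = K·W·L/H = 2.234e-07 · 34.75 · 225.1 / 2.188e+09 = 7.988e-13 m³.

value=7.988e-13 m^3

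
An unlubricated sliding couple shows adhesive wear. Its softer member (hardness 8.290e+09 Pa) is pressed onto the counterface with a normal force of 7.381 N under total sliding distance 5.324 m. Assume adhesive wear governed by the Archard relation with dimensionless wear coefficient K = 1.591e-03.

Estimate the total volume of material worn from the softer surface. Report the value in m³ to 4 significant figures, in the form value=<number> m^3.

value=7.542e-12 m^3

Intermediate values are displayed rounded, and each operation holds exact precision; one final rounding to four significant figures.
In SI base units: W = 7.381 N, H = 8.290e+09 Pa, K = 1.591e-03.
Wear volume V = K·W·L/H = 1.591e-03 · 7.381 · 5.324 / 8.290e+09 = 7.542e-12 m³.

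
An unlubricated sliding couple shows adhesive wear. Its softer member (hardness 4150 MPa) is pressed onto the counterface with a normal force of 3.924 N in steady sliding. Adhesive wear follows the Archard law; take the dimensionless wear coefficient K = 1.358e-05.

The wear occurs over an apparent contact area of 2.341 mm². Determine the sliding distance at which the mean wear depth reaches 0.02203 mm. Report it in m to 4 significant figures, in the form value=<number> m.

value=4016 m

The computation holds full float precision — shown intermediates are rounded — rounded once at the end to four significant digits.
Convert: Hardness H = 4150 MPa = 4.150e+09 Pa.
Convert: Contact area A = 2.341 mm² = 2.341e-06 m².
Convert: Depth limit h_lim = 0.02203 mm = 2.203e-05 m.
Expressed in SI base units: W = 3.924 N, H = 4.150e+09 Pa, K = 1.358e-05.
Volume at the limit: V_lim = h_lim·A = 2.203e-05 · 2.341e-06 = 5.157e-11 m³.
Life L = V_lim·H/(K·W) = 5.157e-11 · 4.150e+09 / (1.358e-05 · 3.924) = 4016 m.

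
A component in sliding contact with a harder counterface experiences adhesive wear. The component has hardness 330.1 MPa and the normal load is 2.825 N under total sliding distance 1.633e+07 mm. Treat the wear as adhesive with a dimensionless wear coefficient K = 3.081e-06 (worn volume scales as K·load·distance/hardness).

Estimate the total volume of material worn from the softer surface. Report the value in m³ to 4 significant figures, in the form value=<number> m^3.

Shown intermediates are rounded — the algebra carries full float precision. Rounded once at the end, at 4 significant digits.
The distance L = 1.633e+07 mm = 1.633e+04 m.
Hardness H = 330.1 MPa = 3.301e+08 Pa.
In SI base units, W = 2.825 N, H = 3.301e+08 Pa, K = 3.081e-06.
By Archard's law, V = K·W·L/H = 3.081e-06 · 2.825 · 1.633e+04 / 3.301e+08 = 4.306e-10 m³.

value=4.306e-10 m^3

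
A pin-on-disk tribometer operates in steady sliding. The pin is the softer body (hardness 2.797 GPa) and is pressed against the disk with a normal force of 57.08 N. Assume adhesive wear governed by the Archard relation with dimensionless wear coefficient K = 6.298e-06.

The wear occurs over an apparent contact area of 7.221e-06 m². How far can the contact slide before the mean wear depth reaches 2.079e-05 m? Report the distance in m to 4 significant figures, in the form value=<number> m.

value=1168 m

The computation runs at exact precision. Quoted intermediates are rounded, and one last rounding, at 4 significant digits.
Convert: Hardness H = 2.797 GPa = 2.797e+09 Pa.
Expressed in SI base units: W = 57.08 N, H = 2.797e+09 Pa, K = 6.298e-06.
Limit volume V_lim = h_lim·A = 2.079e-05 · 7.221e-06 = 1.501e-10 m³.
So the life L = V_lim·H/(K·W) = 1.501e-10 · 2.797e+09 / (6.298e-06 · 57.08) = 1168 m.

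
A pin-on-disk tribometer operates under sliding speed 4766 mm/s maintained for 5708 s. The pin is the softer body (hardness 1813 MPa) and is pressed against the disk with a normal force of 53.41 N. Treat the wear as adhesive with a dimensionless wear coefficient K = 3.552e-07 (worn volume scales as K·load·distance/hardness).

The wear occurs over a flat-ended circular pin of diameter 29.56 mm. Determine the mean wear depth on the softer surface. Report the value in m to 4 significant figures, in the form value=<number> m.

The algebra carries full float precision; intermediate values appear rounded. Rounded just once: 4 significant digits.
Convert: Sliding speed v = 4766 mm/s = 4.766 m/s. Distance covered L = v·t = 4.766 m/s × 5708 s = 2.720e+04 m.
Convert: Hardness H = 1813 MPa = 1.813e+09 Pa.
Convert: Pin diameter d = 29.56 mm = 0.02956 m. Contact area A = π·d²/4 = π·(0.02956 m)²/4 = 6.863e-04 m².
In SI base units, W = 53.41 N, H = 1.813e+09 Pa, K = 3.552e-07.
The Archard volume V = K·W·L/H = 3.552e-07 · 53.41 · 2.720e+04 / 1.813e+09 = 2.847e-10 m³.
Depth of wear h = V/A = 2.847e-10 / 6.863e-04 = 4.148e-07 m.

value=4.148e-07 m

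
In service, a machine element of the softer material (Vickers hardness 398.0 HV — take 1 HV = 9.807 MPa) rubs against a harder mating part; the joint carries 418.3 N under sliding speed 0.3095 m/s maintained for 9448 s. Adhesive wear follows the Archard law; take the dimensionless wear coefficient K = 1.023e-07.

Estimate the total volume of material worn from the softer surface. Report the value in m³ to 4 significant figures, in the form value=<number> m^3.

value=3.206e-11 m^3

The intermediates are printed rounded — each operation runs at exact precision, and a lone final rounding to 4 significant figures.
Convert: Path length L = v·t = 0.3095 m/s × 9448 s = 2924 m.
Convert: Hardness H = 398.0 HV × 9.807 MPa/HV = 3903 MPa = 3.903e+09 Pa.
SI base units throughout: W = 418.3 N, H = 3.903e+09 Pa, K = 1.023e-07.
Wear volume V = K·W·L/H = 1.023e-07 · 418.3 · 2924 / 3.903e+09 = 3.206e-11 m³.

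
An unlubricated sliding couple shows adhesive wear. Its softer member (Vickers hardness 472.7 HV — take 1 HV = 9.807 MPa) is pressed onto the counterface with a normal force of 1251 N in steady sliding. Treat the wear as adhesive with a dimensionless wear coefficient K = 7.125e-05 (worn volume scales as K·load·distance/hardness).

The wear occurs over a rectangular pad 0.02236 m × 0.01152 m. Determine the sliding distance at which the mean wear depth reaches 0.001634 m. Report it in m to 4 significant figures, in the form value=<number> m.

value=2.189e+04 m

All arithmetic runs at full precision. Intermediate values are shown rounded. Rounded just once: four significant digits.
Hardness H = 472.7 HV × 9.807 MPa/HV = 4636 MPa = 4.636e+09 Pa.
Contact area A = 0.02236 m × 0.01152 m = 2.576e-04 m².
In SI base units, W = 1251 N, H = 4.636e+09 Pa, K = 7.125e-05.
Limit volume V_lim = h_lim·A = 0.001634 · 2.576e-04 = 4.209e-07 m³.
Life L = V_lim·H/(K·W) = 4.209e-07 · 4.636e+09 / (7.125e-05 · 1251) = 2.189e+04 m.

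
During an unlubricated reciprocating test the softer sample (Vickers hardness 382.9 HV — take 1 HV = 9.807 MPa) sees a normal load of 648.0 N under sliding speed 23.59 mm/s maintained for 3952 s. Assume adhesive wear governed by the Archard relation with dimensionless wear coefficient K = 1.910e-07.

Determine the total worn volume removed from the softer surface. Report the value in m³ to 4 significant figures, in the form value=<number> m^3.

value=3.073e-12 m^3

Intermediate values are printed rounded. All arithmetic carries full precision — one final rounding to four significant figures.
Convert: Sliding speed v = 23.59 mm/s = 0.02359 m/s. Path length L = v·t = 0.02359 m/s × 3952 s = 93.23 m.
Convert: Hardness H = 382.9 HV × 9.807 MPa/HV = 3755 MPa = 3.755e+09 Pa.
In SI base units, W = 648.0 N, H = 3.755e+09 Pa, K = 1.910e-07.
Archard relation: V = K·W·L/H = 1.910e-07 · 648.0 · 93.23 / 3.755e+09 = 3.073e-12 m³.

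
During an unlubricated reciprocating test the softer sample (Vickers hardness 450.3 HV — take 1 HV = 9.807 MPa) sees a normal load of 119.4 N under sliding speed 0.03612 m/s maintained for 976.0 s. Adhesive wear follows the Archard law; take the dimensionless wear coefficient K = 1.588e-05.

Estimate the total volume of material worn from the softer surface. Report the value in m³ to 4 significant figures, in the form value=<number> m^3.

The intermediates are shown rounded. The computation carries full float precision; one last rounding: 4 significant figures.
Convert: Distance covered L = v·t = 0.03612 m/s × 976.0 s = 35.25 m.
Convert: Hardness H = 450.3 HV × 9.807 MPa/HV = 4416 MPa = 4.416e+09 Pa.
SI base units throughout: W = 119.4 N, H = 4.416e+09 Pa, K = 1.588e-05.
Apply Archard: V = K·W·L/H = 1.588e-05 · 119.4 · 35.25 / 4.416e+09 = 1.514e-11 m³.

value=1.514e-11 m^3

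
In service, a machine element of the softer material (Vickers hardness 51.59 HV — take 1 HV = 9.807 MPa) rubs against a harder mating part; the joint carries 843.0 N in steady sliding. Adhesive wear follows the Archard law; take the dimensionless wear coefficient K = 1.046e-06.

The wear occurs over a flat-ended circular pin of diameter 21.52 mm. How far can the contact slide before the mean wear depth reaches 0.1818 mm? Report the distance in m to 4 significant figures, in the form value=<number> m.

value=3.794e+04 m

Every step runs at full precision; the intermediates are displayed rounded, and one final rounding to 4 significant figures.
Convert: Hardness H = 51.59 HV × 9.807 MPa/HV = 505.9 MPa = 5.059e+08 Pa.
Convert: Pin diameter d = 21.52 mm = 0.02152 m. Contact area A = π·d²/4 = π·(0.02152 m)²/4 = 3.637e-04 m².
Convert: Depth limit h_lim = 0.1818 mm = 1.818e-04 m.
As SI base values: W = 843.0 N, H = 5.059e+08 Pa, K = 1.046e-06.
Limit volume V_lim = h_lim·A = 1.818e-04 · 3.637e-04 = 6.613e-08 m³.
Thus life L = V_lim·H/(K·W) = 6.613e-08 · 5.059e+08 / (1.046e-06 · 843.0) = 3.794e+04 m.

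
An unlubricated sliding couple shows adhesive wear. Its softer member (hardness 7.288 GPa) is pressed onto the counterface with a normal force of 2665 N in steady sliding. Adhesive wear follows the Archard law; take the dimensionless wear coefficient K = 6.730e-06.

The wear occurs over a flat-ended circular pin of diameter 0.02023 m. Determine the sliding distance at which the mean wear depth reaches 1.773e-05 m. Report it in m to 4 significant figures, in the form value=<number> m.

value=2316 m

All working math runs at full float precision; intermediate values appear rounded — rounded once at the end to 4 significant digits.
Hardness H = 7.288 GPa = 7.288e+09 Pa.
Contact area A = π·d²/4 = π·(0.02023 m)²/4 = 3.214e-04 m².
In SI base units: W = 2665 N, H = 7.288e+09 Pa, K = 6.730e-06.
Wearable volume V_lim = h_lim·A = 1.773e-05 · 3.214e-04 = 5.699e-09 m³.
Thus life L = V_lim·H/(K·W) = 5.699e-09 · 7.288e+09 / (6.730e-06 · 2665) = 2316 m.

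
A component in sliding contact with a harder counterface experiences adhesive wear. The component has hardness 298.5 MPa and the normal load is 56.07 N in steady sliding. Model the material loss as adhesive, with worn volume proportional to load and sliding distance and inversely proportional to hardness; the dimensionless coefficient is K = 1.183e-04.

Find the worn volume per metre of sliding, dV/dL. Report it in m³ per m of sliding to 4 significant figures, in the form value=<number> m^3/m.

value=2.222e-11 m^3/m

All arithmetic runs at full precision, and intermediates are displayed rounded — one final rounding, at four significant figures.
Hardness H = 298.5 MPa = 2.985e+08 Pa.
SI base units throughout: W = 56.07 N, H = 2.985e+08 Pa, K = 1.183e-04.
Rate of wear dV/dL = K·W/H — distance-free: 1.183e-04 · 56.07 / 2.985e+08 = 2.222e-11 m³/m.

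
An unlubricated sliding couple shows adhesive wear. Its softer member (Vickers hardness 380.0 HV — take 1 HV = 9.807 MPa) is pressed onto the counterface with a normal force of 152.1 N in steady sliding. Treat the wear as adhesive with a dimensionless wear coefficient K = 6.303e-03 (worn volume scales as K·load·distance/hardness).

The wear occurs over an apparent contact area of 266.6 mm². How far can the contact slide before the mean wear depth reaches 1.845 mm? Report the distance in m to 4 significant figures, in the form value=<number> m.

value=1912 m

Each operation maintains full precision; printed values are rounded — a lone final rounding to 4 significant figures.
Hardness H = 380.0 HV × 9.807 MPa/HV = 3727 MPa = 3.727e+09 Pa.
Contact area A = 266.6 mm² = 2.666e-04 m².
Depth limit h_lim = 1.845 mm = 0.001845 m.
Collected in SI base units: W = 152.1 N, H = 3.727e+09 Pa, K = 6.303e-03.
Limit volume V_lim = h_lim·A = 0.001845 · 2.666e-04 = 4.919e-07 m³.
Sliding life L = V_lim·H/(K·W) = 4.919e-07 · 3.727e+09 / (6.303e-03 · 152.1) = 1912 m.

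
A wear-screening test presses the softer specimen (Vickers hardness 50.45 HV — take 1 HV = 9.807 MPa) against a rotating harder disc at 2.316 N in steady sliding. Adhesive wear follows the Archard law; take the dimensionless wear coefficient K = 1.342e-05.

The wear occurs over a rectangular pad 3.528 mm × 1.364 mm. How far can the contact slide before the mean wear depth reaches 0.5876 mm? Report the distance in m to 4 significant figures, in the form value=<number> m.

Intermediate values are shown rounded; the computation carries full float precision. Rounded once at the end, at 4 significant digits.
Convert: Hardness H = 50.45 HV × 9.807 MPa/HV = 494.8 MPa = 4.948e+08 Pa.
Convert: Pad sides 3.528 mm × 1.364 mm = 0.003528 m × 0.001364 m. Contact area A = 0.003528 m × 0.001364 m = 4.812e-06 m².
Convert: Depth limit h_lim = 0.5876 mm = 5.876e-04 m.
In SI base units: W = 2.316 N, H = 4.948e+08 Pa, K = 1.342e-05.
Volume at the limit: V_lim = h_lim·A = 5.876e-04 · 4.812e-06 = 2.828e-09 m³.
Inverting, life L = V_lim·H/(K·W) = 2.828e-09 · 4.948e+08 / (1.342e-05 · 2.316) = 4.501e+04 m.

value=4.501e+04 m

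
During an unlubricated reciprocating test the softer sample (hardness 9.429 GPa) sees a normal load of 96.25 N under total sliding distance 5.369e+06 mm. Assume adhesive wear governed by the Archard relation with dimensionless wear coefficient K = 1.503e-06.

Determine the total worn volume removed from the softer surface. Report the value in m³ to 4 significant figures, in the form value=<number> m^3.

Intermediates are displayed rounded. All arithmetic maintains exact precision — one final rounding, at 4 significant figures.
Distance covered L = 5.369e+06 mm = 5369 m.
Hardness H = 9.429 GPa = 9.429e+09 Pa.
In SI base units: W = 96.25 N, H = 9.429e+09 Pa, K = 1.503e-06.
Archard relation: V = K·W·L/H = 1.503e-06 · 96.25 · 5369 / 9.429e+09 = 8.237e-11 m³.

value=8.237e-11 m^3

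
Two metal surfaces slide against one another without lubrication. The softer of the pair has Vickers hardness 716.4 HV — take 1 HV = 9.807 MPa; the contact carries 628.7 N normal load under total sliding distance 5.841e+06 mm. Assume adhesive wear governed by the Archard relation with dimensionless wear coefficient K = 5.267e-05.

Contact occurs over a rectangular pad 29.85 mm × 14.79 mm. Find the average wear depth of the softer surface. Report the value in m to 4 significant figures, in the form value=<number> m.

Displayed values are rounded, and each operation runs at full precision. Rounded just once to 4 significant figures.
Distance covered L = 5.841e+06 mm = 5841 m.
Hardness H = 716.4 HV × 9.807 MPa/HV = 7026 MPa = 7.026e+09 Pa.
Pad sides 29.85 mm × 14.79 mm = 0.02985 m × 0.01479 m. Contact area A = 0.02985 m × 0.01479 m = 4.415e-04 m².
Working in SI base units: W = 628.7 N, H = 7.026e+09 Pa, K = 5.267e-05.
Volume removed: V = K·W·L/H = 5.267e-05 · 628.7 · 5841 / 7.026e+09 = 2.753e-08 m³.
Depth h = V/A = 2.753e-08 / 4.415e-04 = 6.236e-05 m.

value=6.236e-05 m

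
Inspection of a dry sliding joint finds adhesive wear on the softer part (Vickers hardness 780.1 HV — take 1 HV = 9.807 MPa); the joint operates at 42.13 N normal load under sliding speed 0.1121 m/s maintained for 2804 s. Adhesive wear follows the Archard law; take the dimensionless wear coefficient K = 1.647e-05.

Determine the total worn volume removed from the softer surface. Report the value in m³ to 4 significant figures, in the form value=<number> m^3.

value=2.851e-11 m^3

The computation maintains exact precision — shown intermediates are rounded. Rounded just once: 4 significant figures.
Path length L = v·t = 0.1121 m/s × 2804 s = 314.3 m.
Hardness H = 780.1 HV × 9.807 MPa/HV = 7650 MPa = 7.650e+09 Pa.
As SI base values: W = 42.13 N, H = 7.650e+09 Pa, K = 1.647e-05.
Volume removed: V = K·W·L/H = 1.647e-05 · 42.13 · 314.3 / 7.650e+09 = 2.851e-11 m³.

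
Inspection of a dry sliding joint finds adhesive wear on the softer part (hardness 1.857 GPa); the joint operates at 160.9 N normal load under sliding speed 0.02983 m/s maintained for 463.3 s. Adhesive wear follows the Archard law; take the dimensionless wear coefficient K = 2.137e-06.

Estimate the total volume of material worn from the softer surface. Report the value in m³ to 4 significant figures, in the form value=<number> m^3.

value=2.559e-12 m^3

All arithmetic keeps exact precision — printed values are rounded; rounded just once, at four significant digits.
Path length L = v·t = 0.02983 m/s × 463.3 s = 13.82 m.
Hardness H = 1.857 GPa = 1.857e+09 Pa.
SI base units throughout: W = 160.9 N, H = 1.857e+09 Pa, K = 2.137e-06.
Volume removed: V = K·W·L/H = 2.137e-06 · 160.9 · 13.82 / 1.857e+09 = 2.559e-12 m³.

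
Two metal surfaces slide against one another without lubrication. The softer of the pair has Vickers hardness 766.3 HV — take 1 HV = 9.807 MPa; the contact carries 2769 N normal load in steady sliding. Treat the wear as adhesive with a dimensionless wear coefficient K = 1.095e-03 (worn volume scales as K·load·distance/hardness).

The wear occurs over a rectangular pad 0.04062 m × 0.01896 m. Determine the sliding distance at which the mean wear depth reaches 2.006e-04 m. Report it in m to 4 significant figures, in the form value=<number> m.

value=382.9 m

Each operation maintains full precision. The intermediates are displayed rounded. Rounded once at the end, at four significant digits.
Hardness H = 766.3 HV × 9.807 MPa/HV = 7515 MPa = 7.515e+09 Pa.
Contact area A = 0.04062 m × 0.01896 m = 7.702e-04 m².
Expressed in SI base units: W = 2769 N, H = 7.515e+09 Pa, K = 1.095e-03.
Limit volume V_lim = h_lim·A = 2.006e-04 · 7.702e-04 = 1.545e-07 m³.
Inverting, life L = V_lim·H/(K·W) = 1.545e-07 · 7.515e+09 / (1.095e-03 · 2769) = 382.9 m.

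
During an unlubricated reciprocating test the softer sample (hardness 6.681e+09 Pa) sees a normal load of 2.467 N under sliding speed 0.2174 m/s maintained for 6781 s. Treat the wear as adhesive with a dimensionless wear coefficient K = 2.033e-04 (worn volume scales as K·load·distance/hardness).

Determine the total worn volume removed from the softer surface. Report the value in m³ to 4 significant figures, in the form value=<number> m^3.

value=1.107e-10 m^3

Quoted intermediates are rounded. The algebra keeps full float precision, and one last rounding, at four significant digits.
The distance L = v·t = 0.2174 m/s × 6781 s = 1474 m.
Expressed in SI base units: W = 2.467 N, H = 6.681e+09 Pa, K = 2.033e-04.
Apply Archard: V = K·W·L/H = 2.033e-04 · 2.467 · 1474 / 6.681e+09 = 1.107e-10 m³.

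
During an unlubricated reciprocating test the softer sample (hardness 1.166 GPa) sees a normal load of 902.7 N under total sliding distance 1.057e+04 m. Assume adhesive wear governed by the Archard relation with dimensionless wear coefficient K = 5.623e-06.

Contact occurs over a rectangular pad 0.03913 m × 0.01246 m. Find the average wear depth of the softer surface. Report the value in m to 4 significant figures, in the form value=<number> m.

value=9.438e-05 m

Intermediate values appear rounded, and every step carries exact precision, and one final rounding to four significant digits.
Convert: Hardness H = 1.166 GPa = 1.166e+09 Pa.
Convert: Contact area A = 0.03913 m × 0.01246 m = 4.876e-04 m².
Restated in SI base units: W = 902.7 N, H = 1.166e+09 Pa, K = 5.623e-06.
By Archard's law, V = K·W·L/H = 5.623e-06 · 902.7 · 1.057e+04 / 1.166e+09 = 4.601e-08 m³.
Depth h = V/A = 4.601e-08 / 4.876e-04 = 9.438e-05 m.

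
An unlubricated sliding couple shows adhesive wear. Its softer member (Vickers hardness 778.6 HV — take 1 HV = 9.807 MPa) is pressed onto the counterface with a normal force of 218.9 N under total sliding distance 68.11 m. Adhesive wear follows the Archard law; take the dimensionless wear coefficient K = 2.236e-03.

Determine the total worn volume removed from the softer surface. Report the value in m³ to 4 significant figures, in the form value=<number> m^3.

value=4.366e-09 m^3

All arithmetic maintains full float precision; the intermediates are displayed rounded. Rounded once at the end, at 4 significant figures.
Convert: Hardness H = 778.6 HV × 9.807 MPa/HV = 7636 MPa = 7.636e+09 Pa.
Expressed in SI base units: W = 218.9 N, H = 7.636e+09 Pa, K = 2.236e-03.
Volume removed: V = K·W·L/H = 2.236e-03 · 218.9 · 68.11 / 7.636e+09 = 4.366e-09 m³.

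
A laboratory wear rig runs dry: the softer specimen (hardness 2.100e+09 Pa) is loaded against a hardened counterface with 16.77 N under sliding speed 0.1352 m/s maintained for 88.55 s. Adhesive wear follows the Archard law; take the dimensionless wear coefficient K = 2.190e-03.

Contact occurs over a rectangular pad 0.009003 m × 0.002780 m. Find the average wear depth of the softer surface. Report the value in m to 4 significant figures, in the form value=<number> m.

All arithmetic maintains full precision. The intermediates are shown rounded; rounded once at the end: 4 significant digits.
Convert: Sliding distance L = v·t = 0.1352 m/s × 88.55 s = 11.97 m.
Convert: Contact area A = 0.009003 m × 0.002780 m = 2.503e-05 m².
As SI base values: W = 16.77 N, H = 2.100e+09 Pa, K = 2.190e-03.
Archard volume V = K·W·L/H = 2.190e-03 · 16.77 · 11.97 / 2.100e+09 = 2.094e-10 m³.
Wear depth h = V/A = 2.094e-10 / 2.503e-05 = 8.365e-06 m.

value=8.365e-06 m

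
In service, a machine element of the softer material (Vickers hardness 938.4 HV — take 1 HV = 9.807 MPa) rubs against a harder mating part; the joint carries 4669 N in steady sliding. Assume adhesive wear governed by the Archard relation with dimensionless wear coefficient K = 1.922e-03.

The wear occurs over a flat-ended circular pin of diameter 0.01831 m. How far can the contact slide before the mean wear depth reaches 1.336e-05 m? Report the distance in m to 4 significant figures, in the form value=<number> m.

Every step runs at exact precision — intermediates appear rounded — one last rounding: 4 significant figures.
Hardness H = 938.4 HV × 9.807 MPa/HV = 9203 MPa = 9.203e+09 Pa.
Contact area A = π·d²/4 = π·(0.01831 m)²/4 = 2.633e-04 m².
Working in SI base units: W = 4669 N, H = 9.203e+09 Pa, K = 1.922e-03.
Allowed volume V_lim = h_lim·A = 1.336e-05 · 2.633e-04 = 3.518e-09 m³.
Life L = V_lim·H/(K·W) = 3.518e-09 · 9.203e+09 / (1.922e-03 · 4669) = 3.608 m.

value=3.608 m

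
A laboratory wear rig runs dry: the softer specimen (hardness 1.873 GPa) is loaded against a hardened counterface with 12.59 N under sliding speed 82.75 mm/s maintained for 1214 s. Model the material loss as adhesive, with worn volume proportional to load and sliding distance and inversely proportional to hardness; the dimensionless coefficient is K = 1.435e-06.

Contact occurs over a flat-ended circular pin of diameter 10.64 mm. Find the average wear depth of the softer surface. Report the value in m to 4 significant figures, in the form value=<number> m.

value=1.090e-08 m

All arithmetic holds full float precision; printed values are rounded. Rounded once at the end, at four significant figures.
Sliding speed v = 82.75 mm/s = 0.08275 m/s. Path length L = v·t = 0.08275 m/s × 1214 s = 100.5 m.
Hardness H = 1.873 GPa = 1.873e+09 Pa.
Pin diameter d = 10.64 mm = 0.01064 m. Contact area A = π·d²/4 = π·(0.01064 m)²/4 = 8.891e-05 m².
Collected in SI base units: W = 12.59 N, H = 1.873e+09 Pa, K = 1.435e-06.
Archard relation: V = K·W·L/H = 1.435e-06 · 12.59 · 100.5 / 1.873e+09 = 9.690e-13 m³.
Average depth h = V/A = 9.690e-13 / 8.891e-05 = 1.090e-08 m.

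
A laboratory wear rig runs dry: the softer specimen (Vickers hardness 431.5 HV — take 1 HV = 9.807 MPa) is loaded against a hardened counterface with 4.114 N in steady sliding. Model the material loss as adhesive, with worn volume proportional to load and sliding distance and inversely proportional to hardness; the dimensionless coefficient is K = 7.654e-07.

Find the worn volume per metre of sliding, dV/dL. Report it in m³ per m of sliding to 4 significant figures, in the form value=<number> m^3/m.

value=7.441e-16 m^3/m

The computation carries full precision. Intermediates are displayed rounded. Rounded just once to four significant figures.
Hardness H = 431.5 HV × 9.807 MPa/HV = 4232 MPa = 4.232e+09 Pa.
SI base units throughout: W = 4.114 N, H = 4.232e+09 Pa, K = 7.654e-07.
Volumetric rate dV/dL = K·W/H: 7.654e-07 · 4.114 / 4.232e+09 = 7.441e-16 m³/m.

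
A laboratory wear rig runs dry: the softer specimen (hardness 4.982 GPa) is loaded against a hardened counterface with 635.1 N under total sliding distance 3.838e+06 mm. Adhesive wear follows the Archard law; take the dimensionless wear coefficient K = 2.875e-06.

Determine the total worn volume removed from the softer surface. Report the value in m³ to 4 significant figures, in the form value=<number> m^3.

All working math holds full precision; the intermediates are displayed rounded, and a lone final rounding to four significant figures.
Sliding distance L = 3.838e+06 mm = 3838 m.
Hardness H = 4.982 GPa = 4.982e+09 Pa.
SI base units throughout: W = 635.1 N, H = 4.982e+09 Pa, K = 2.875e-06.
Archard volume V = K·W·L/H = 2.875e-06 · 635.1 · 3838 / 4.982e+09 = 1.407e-09 m³.

value=1.407e-09 m^3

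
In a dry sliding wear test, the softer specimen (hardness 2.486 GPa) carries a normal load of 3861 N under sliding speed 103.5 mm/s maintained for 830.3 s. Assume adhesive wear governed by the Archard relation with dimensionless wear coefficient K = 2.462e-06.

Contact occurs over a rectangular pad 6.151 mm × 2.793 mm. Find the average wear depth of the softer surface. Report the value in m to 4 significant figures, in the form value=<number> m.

value=1.913e-05 m

The algebra holds full float precision; intermediates appear rounded — rounded once at the end: 4 significant digits.
Convert: Sliding speed v = 103.5 mm/s = 0.1035 m/s. Total distance L = v·t = 0.1035 m/s × 830.3 s = 85.94 m.
Convert: Hardness H = 2.486 GPa = 2.486e+09 Pa.
Convert: Pad sides 6.151 mm × 2.793 mm = 0.006151 m × 0.002793 m. Contact area A = 0.006151 m × 0.002793 m = 1.718e-05 m².
In SI base units: W = 3861 N, H = 2.486e+09 Pa, K = 2.462e-06.
Apply Archard: V = K·W·L/H = 2.462e-06 · 3861 · 85.94 / 2.486e+09 = 3.286e-10 m³.
Mean depth h = V/A = 3.286e-10 / 1.718e-05 = 1.913e-05 m.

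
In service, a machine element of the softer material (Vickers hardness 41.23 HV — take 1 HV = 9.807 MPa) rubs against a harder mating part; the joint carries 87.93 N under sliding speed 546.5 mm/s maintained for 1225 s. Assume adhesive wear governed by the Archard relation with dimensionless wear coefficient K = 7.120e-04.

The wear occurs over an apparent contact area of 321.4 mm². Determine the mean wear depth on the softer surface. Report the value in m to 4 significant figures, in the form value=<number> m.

value=3.225e-04 m

Shown intermediates are rounded, and all working math keeps exact precision — rounded once at the end: 4 significant digits.
Convert: Sliding speed v = 546.5 mm/s = 0.5465 m/s. The distance L = v·t = 0.5465 m/s × 1225 s = 669.5 m.
Convert: Hardness H = 41.23 HV × 9.807 MPa/HV = 404.3 MPa = 4.043e+08 Pa.
Convert: Contact area A = 321.4 mm² = 3.214e-04 m².
SI base units throughout: W = 87.93 N, H = 4.043e+08 Pa, K = 7.120e-04.
Worn volume V = K·W·L/H = 7.120e-04 · 87.93 · 669.5 / 4.043e+08 = 1.037e-07 m³.
Mean depth h = V/A = 1.037e-07 / 3.214e-04 = 3.225e-04 m.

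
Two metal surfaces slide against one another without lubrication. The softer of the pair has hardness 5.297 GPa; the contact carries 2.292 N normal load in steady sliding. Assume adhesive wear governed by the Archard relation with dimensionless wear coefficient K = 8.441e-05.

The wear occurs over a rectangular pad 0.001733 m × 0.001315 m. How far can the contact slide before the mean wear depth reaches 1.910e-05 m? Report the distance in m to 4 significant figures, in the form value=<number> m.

value=1192 m

Intermediates are shown rounded. The computation maintains exact precision; rounded just once: four significant figures.
Convert: Hardness H = 5.297 GPa = 5.297e+09 Pa.
Convert: Contact area A = 0.001733 m × 0.001315 m = 2.279e-06 m².
As SI base values: W = 2.292 N, H = 5.297e+09 Pa, K = 8.441e-05.
Limit volume V_lim = h_lim·A = 1.910e-05 · 2.279e-06 = 4.353e-11 m³.
Inverting, life L = V_lim·H/(K·W) = 4.353e-11 · 5.297e+09 / (8.441e-05 · 2.292) = 1192 m.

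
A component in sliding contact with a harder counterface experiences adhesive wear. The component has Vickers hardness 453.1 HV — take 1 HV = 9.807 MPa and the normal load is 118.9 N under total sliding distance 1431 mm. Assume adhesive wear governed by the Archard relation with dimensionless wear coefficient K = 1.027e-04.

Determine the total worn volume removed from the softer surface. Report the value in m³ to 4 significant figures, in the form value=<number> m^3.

value=3.932e-12 m^3

Each operation runs at exact precision; the intermediates are shown rounded; rounded just once: four significant figures.
Distance covered L = 1431 mm = 1.431 m.
Hardness H = 453.1 HV × 9.807 MPa/HV = 4444 MPa = 4.444e+09 Pa.
In SI base units, W = 118.9 N, H = 4.444e+09 Pa, K = 1.027e-04.
Volume removed: V = K·W·L/H = 1.027e-04 · 118.9 · 1.431 / 4.444e+09 = 3.932e-12 m³.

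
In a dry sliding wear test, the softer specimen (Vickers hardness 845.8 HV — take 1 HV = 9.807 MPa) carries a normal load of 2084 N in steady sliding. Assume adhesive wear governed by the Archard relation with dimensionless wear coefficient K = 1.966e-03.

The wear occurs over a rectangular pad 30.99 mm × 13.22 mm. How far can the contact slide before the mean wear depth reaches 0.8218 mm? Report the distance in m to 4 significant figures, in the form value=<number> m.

value=681.6 m

The algebra keeps full precision, and the intermediates are displayed rounded, and rounded just once, at four significant figures.
Hardness H = 845.8 HV × 9.807 MPa/HV = 8295 MPa = 8.295e+09 Pa.
Pad sides 30.99 mm × 13.22 mm = 0.03099 m × 0.01322 m. Contact area A = 0.03099 m × 0.01322 m = 4.097e-04 m².
Depth limit h_lim = 0.8218 mm = 8.218e-04 m.
As SI base values: W = 2084 N, H = 8.295e+09 Pa, K = 1.966e-03.
At the depth limit, V_lim = h_lim·A = 8.218e-04 · 4.097e-04 = 3.367e-07 m³.
Life L = V_lim·H/(K·W) = 3.367e-07 · 8.295e+09 / (1.966e-03 · 2084) = 681.6 m.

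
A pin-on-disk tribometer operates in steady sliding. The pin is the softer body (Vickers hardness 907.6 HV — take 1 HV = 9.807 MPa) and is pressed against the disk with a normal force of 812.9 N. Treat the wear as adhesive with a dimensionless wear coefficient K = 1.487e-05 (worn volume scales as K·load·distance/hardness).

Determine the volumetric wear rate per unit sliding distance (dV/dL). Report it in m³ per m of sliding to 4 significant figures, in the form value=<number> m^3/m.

value=1.358e-12 m^3/m

Each operation maintains full float precision — displayed values are rounded. Rounded once at the end to four significant digits.
Hardness H = 907.6 HV × 9.807 MPa/HV = 8901 MPa = 8.901e+09 Pa.
In SI base units: W = 812.9 N, H = 8.901e+09 Pa, K = 1.487e-05.
Rate of wear dV/dL = K·W/H (no L dependence): 1.487e-05 · 812.9 / 8.901e+09 = 1.358e-12 m³/m.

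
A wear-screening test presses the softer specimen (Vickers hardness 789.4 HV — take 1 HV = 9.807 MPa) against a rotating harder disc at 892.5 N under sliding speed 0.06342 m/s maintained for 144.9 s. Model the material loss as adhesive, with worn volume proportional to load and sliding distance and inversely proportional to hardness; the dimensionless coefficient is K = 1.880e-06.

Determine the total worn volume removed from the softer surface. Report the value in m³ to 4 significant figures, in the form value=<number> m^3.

Intermediate values are shown rounded — all working math runs at full float precision, and one last rounding to 4 significant digits.
Path length L = v·t = 0.06342 m/s × 144.9 s = 9.190 m.
Hardness H = 789.4 HV × 9.807 MPa/HV = 7742 MPa = 7.742e+09 Pa.
Expressed in SI base units: W = 892.5 N, H = 7.742e+09 Pa, K = 1.880e-06.
The Archard volume V = K·W·L/H = 1.880e-06 · 892.5 · 9.190 / 7.742e+09 = 1.992e-12 m³.

value=1.992e-12 m^3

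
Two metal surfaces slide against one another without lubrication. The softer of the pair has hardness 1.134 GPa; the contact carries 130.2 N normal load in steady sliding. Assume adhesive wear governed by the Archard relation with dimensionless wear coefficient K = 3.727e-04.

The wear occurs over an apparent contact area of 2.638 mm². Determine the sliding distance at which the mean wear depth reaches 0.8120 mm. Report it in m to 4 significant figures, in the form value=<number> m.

The algebra keeps exact precision, and intermediates are displayed rounded; one last rounding, at four significant figures.
Convert: Hardness H = 1.134 GPa = 1.134e+09 Pa.
Convert: Contact area A = 2.638 mm² = 2.638e-06 m².
Convert: Depth limit h_lim = 0.8120 mm = 8.120e-04 m.
Working in SI base units: W = 130.2 N, H = 1.134e+09 Pa, K = 3.727e-04.
Wearable volume V_lim = h_lim·A = 8.120e-04 · 2.638e-06 = 2.142e-09 m³.
Inverting, life L = V_lim·H/(K·W) = 2.142e-09 · 1.134e+09 / (3.727e-04 · 130.2) = 50.06 m.

value=50.06 m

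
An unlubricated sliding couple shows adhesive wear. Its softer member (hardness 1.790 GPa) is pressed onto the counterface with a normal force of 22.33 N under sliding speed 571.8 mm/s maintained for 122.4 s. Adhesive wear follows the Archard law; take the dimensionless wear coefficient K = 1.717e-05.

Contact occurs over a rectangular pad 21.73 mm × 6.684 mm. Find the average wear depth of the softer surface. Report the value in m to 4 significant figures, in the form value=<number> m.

All working math maintains exact precision, and displayed values are rounded; rounded just once: four significant figures.
Convert: Sliding speed v = 571.8 mm/s = 0.5718 m/s. Total distance L = v·t = 0.5718 m/s × 122.4 s = 69.99 m.
Convert: Hardness H = 1.790 GPa = 1.790e+09 Pa.
Convert: Pad sides 21.73 mm × 6.684 mm = 0.02173 m × 0.006684 m. Contact area A = 0.02173 m × 0.006684 m = 1.452e-04 m².
As SI base values: W = 22.33 N, H = 1.790e+09 Pa, K = 1.717e-05.
Archard volume V = K·W·L/H = 1.717e-05 · 22.33 · 69.99 / 1.790e+09 = 1.499e-11 m³.
Wear depth h = V/A = 1.499e-11 / 1.452e-04 = 1.032e-07 m.

value=1.032e-07 m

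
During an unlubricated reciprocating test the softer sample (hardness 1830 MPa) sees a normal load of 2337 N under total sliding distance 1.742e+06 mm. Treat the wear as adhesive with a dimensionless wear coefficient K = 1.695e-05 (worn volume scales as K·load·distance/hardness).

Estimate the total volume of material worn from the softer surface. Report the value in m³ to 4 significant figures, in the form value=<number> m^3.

value=3.771e-08 m^3

Intermediate values are printed rounded; each operation keeps full float precision — rounded once at the end: 4 significant digits.
Distance L = 1.742e+06 mm = 1742 m.
Hardness H = 1830 MPa = 1.830e+09 Pa.
SI base units throughout: W = 2337 N, H = 1.830e+09 Pa, K = 1.695e-05.
Archard relation: V = K·W·L/H = 1.695e-05 · 2337 · 1742 / 1.830e+09 = 3.771e-08 m³.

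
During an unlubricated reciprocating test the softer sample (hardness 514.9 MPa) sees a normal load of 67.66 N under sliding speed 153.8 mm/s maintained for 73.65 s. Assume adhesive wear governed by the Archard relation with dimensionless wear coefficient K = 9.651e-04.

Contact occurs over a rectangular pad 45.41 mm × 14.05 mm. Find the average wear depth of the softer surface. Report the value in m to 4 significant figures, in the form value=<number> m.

value=2.252e-06 m

The computation carries full float precision; intermediates are printed rounded, and one last rounding, at 4 significant digits.
Sliding speed v = 153.8 mm/s = 0.1538 m/s. Path length L = v·t = 0.1538 m/s × 73.65 s = 11.33 m.
Hardness H = 514.9 MPa = 5.149e+08 Pa.
Pad sides 45.41 mm × 14.05 mm = 0.04541 m × 0.01405 m. Contact area A = 0.04541 m × 0.01405 m = 6.380e-04 m².
As SI base values: W = 67.66 N, H = 5.149e+08 Pa, K = 9.651e-04.
The Archard volume V = K·W·L/H = 9.651e-04 · 67.66 · 11.33 / 5.149e+08 = 1.437e-09 m³.
Depth h = V/A = 1.437e-09 / 6.380e-04 = 2.252e-06 m.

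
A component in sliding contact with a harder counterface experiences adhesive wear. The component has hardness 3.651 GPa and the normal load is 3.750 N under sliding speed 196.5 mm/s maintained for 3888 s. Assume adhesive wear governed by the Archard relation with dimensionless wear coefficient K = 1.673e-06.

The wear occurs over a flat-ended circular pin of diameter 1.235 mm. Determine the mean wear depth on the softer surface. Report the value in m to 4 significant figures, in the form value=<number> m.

Intermediates appear rounded — all arithmetic maintains full float precision. Rounded once at the end: four significant figures.
Sliding speed v = 196.5 mm/s = 0.1965 m/s. Path length L = v·t = 0.1965 m/s × 3888 s = 764.0 m.
Hardness H = 3.651 GPa = 3.651e+09 Pa.
Pin diameter d = 1.235 mm = 0.001235 m. Contact area A = π·d²/4 = π·(0.001235 m)²/4 = 1.198e-06 m².
Restated in SI base units: W = 3.750 N, H = 3.651e+09 Pa, K = 1.673e-06.
Worn volume V = K·W·L/H = 1.673e-06 · 3.750 · 764.0 / 3.651e+09 = 1.313e-12 m³.
Wear depth h = V/A = 1.313e-12 / 1.198e-06 = 1.096e-06 m.

value=1.096e-06 m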